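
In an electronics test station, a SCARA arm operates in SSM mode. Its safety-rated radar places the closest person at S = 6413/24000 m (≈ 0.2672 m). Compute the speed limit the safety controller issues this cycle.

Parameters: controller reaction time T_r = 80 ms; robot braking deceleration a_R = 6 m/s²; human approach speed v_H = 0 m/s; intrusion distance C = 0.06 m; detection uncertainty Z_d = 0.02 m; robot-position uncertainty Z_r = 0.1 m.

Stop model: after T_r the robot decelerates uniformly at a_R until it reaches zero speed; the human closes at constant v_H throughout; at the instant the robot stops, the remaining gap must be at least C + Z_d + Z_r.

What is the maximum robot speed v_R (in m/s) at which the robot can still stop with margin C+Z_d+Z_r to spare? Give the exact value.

v_R_max = 13/20 m/s = 0.6500 m/s

quadratic (1/12)·v² + (2/25)·v + (-2093/24000) = 0
  disc = (2/25)² − 4·(1/12)·(-2093/24000) = 12769/360000 ; √disc = 113/600
  v_R = (−(2/25) + 113/600) / (2·(1/12)) = 13/20 m/s
check:
stop time T_s = (13/20)/6 = 0.1083 s
robot covers v_R·T_r = 0.6500·0.0800 = 0.0520 m before braking
robot covers 0.6500·0.1083 − ½·6.0000·0.1083² = 0.0352 m while stopping
person approaches 0.0000·(0.0800+0.1083) = 0.0000 m
C+Z_d+Z_r = 0.0600+0.0200+0.1000 = 0.1800 m
sum ≈ 0.0520+0.0352+0.0000+0.1800 ≈ 0.2672 m = S ✓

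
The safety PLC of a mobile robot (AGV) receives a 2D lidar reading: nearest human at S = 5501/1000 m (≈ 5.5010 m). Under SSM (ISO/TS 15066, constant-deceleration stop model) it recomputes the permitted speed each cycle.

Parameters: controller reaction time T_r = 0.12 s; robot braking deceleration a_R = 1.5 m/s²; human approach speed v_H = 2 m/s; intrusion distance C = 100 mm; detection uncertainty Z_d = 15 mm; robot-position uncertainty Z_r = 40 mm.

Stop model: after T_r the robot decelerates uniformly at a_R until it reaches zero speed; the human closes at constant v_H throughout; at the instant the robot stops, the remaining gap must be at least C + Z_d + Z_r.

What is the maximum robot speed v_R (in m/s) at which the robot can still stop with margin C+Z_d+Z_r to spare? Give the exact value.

v_R_max = 23/10 m/s = 2.3000 m/s

collect terms ⇒ (1/3)·v_R² + (109/75)·v_R + (-2553/500) = 0
  disc = (109/75)² − 4·(1/3)·(-2553/500) = 50176/5625 ; √disc = 224/75
  v_R = (−(109/75) + 224/75) / (2·(1/3)) = 23/10 m/s
check:
braking lasts T_s = (23/10)/(3/2) = 1.5333 s
robot covers v_R·T_r = 2.3000·0.1200 = 0.2760 m before braking
robot covers 2.3000·1.5333 − ½·1.5000·1.5333² = 1.7633 m while stopping
human closes 2.0000·1.6533 = 3.3067 m
margins: 0.1000+0.0150+0.0400 = 0.1550 m
sum ≈ 0.2760+1.7633+3.3067+0.1550 ≈ 5.5010 m = S ✓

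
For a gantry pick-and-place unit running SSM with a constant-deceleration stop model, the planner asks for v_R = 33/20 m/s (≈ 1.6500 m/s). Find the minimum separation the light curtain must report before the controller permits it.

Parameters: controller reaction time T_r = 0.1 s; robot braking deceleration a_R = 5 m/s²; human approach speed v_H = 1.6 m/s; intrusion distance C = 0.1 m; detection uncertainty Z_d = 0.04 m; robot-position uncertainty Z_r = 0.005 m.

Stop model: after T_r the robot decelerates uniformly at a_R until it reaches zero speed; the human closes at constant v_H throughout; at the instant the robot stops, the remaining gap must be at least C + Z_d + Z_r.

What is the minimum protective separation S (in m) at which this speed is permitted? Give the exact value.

S_min = 5081/4000 m = 1.2703 m

T_s = v_R/a_R = (33/20)/5 = 0.3300 s
robot covers v_R·T_r = 1.6500·0.1000 = 0.1650 m before braking
robot covers 1.6500·0.3300 − ½·5.0000·0.3300² = 0.2722 m while stopping
person approaches 1.6000·(0.1000+0.3300) = 0.6880 m
C+Z_d+Z_r = 0.1000+0.0400+0.0050 = 0.1450 m
S_min ≈ 0.1650+0.2722+0.6880+0.1450  ⇒  S_min = 5081/4000 m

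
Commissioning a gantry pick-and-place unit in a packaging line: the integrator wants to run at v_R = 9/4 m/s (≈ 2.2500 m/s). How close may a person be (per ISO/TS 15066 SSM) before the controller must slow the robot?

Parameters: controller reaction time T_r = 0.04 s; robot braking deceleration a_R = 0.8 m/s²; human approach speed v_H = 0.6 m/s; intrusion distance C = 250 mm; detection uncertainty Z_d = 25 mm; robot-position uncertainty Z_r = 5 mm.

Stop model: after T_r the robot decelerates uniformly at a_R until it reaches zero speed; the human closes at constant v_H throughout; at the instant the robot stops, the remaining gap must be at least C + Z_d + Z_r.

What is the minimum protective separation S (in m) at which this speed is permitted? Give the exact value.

stop time T_s = (9/4)/(4/5) = 2.8125 s
robot covers v_R·T_r = 2.2500·0.0400 = 0.0900 m before braking
robot under decel: 2.2500²/(2·0.8000) = 3.1641 m
human closes 0.6000·2.8525 = 1.7115 m
residual clearance needed = 0.2500+0.0250+0.0050 = 0.2800 m
S_min ≈ 0.0900+3.1641+1.7115+0.2800  ⇒  S_min = 83929/16000 m

S_min = 83929/16000 m = 5.2456 m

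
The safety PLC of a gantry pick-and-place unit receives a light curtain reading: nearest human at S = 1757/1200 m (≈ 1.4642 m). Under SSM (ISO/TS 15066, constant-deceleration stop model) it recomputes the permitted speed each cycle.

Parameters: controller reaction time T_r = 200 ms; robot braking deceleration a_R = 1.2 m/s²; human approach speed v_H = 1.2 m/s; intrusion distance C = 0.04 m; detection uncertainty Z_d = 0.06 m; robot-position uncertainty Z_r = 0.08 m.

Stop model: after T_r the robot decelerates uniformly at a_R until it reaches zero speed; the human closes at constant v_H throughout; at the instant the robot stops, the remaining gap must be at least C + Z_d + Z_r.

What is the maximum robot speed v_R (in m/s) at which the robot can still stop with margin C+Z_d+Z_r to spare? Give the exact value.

v_R_max = 7/10 m/s = 0.7000 m/s

quadratic (5/12)·v² + (6/5)·v + (-1253/1200) = 0
  disc = (6/5)² − 4·(5/12)·(-1253/1200) = 11449/3600 ; √disc = 107/60
  v_R = (−(6/5) + 107/60) / (2·(5/12)) = 7/10 m/s
check:
T_s = v_R/a_R = (7/10)/(6/5) = 0.5833 s
robot in T_r: 0.7000·0.2000 = 0.1400 m
braking distance = 0.7000²/(2·1.2000) = 0.2042 m
person approaches 1.2000·(0.2000+0.5833) = 0.9400 m
C+Z_d+Z_r = 0.0400+0.0600+0.0800 = 0.1800 m
sum ≈ 0.1400+0.2042+0.9400+0.1800 ≈ 1.4642 m = S ✓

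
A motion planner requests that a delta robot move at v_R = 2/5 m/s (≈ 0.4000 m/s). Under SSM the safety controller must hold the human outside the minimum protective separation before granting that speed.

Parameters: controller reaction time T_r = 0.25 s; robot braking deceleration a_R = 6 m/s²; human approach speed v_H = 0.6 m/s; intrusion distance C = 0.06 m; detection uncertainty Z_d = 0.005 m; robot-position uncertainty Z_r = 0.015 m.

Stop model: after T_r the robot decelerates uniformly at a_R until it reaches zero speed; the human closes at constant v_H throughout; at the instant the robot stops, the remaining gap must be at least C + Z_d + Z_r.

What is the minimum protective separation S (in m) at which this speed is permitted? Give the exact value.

braking lasts T_s = (2/5)/6 = 0.0667 s
robot covers v_R·T_r = 0.4000·0.2500 = 0.1000 m before braking
robot covers 0.4000·0.0667 − ½·6.0000·0.0667² = 0.0133 m while stopping
human over T_r+T_s: 0.6000·(0.2500+0.0667) = 0.1900 m
C+Z_d+Z_r = 0.0600+0.0050+0.0150 = 0.0800 m
S_min ≈ 0.1000+0.0133+0.1900+0.0800  ⇒  S_min = 23/60 m

S_min = 23/60 m = 0.3833 m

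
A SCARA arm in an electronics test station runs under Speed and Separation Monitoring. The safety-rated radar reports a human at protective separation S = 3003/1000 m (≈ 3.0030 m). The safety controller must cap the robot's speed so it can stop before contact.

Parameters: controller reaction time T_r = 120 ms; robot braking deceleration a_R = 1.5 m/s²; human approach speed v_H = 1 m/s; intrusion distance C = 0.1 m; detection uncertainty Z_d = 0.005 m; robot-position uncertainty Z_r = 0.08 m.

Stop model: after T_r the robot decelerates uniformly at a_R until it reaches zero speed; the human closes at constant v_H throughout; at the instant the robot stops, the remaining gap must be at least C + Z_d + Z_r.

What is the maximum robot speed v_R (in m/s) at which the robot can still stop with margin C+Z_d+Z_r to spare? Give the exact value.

v_R_max = 19/10 m/s = 1.9000 m/s

collect terms ⇒ (1/3)·v_R² + (59/75)·v_R + (-1349/500) = 0
  disc = (59/75)² − 4·(1/3)·(-1349/500) = 23716/5625 ; √disc = 154/75
  v_R = (−(59/75) + 154/75) / (2·(1/3)) = 19/10 m/s
check:
braking lasts T_s = (19/10)/(3/2) = 1.2667 s
robot in T_r: 1.9000·0.1200 = 0.2280 m
robot covers 1.9000·1.2667 − ½·1.5000·1.2667² = 1.2033 m while stopping
human over T_r+T_s: 1.0000·(0.1200+1.2667) = 1.3867 m
margins: 0.1000+0.0050+0.0800 = 0.1850 m
sum ≈ 0.2280+1.2033+1.3867+0.1850 ≈ 3.0030 m = S ✓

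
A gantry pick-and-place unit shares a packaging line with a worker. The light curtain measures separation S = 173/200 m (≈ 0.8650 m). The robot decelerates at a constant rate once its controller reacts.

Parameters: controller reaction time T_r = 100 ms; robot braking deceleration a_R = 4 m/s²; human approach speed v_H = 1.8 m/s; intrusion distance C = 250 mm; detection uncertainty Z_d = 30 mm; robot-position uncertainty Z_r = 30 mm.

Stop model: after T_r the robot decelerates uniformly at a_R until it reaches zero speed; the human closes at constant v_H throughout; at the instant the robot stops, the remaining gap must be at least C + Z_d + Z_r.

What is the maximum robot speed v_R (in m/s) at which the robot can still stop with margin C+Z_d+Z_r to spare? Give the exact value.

v_R_max = 3/5 m/s = 0.6000 m/s

collect terms ⇒ (1/8)·v_R² + (11/20)·v_R + (-3/8) = 0
  disc = (11/20)² − 4·(1/8)·(-3/8) = 49/100 ; √disc = 7/10
  v_R = (−(11/20) + 7/10) / (2·(1/8)) = 3/5 m/s
check:
T_s = v_R/a_R = (3/5)/4 = 0.1500 s
robot in T_r: 0.6000·0.1000 = 0.0600 m
robot under decel: 0.6000²/(2·4.0000) = 0.0450 m
person approaches 1.8000·(0.1000+0.1500) = 0.4500 m
residual clearance needed = 0.2500+0.0300+0.0300 = 0.3100 m
sum ≈ 0.0600+0.0450+0.4500+0.3100 ≈ 0.8650 m = S ✓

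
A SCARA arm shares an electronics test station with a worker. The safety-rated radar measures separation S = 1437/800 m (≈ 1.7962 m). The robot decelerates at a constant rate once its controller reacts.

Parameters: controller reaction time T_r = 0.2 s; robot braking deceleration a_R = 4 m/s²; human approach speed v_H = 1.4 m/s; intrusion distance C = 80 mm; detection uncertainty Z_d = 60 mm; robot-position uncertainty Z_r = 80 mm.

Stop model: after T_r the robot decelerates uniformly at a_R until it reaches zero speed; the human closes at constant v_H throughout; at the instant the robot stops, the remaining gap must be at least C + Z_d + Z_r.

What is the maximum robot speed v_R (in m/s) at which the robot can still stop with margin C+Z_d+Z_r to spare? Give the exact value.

quadratic (1/8)·v² + (11/20)·v + (-1037/800) = 0
  disc = (11/20)² − 4·(1/8)·(-1037/800) = 1521/1600 ; √disc = 39/40
  v_R = (−(11/20) + 39/40) / (2·(1/8)) = 17/10 m/s
check:
braking lasts T_s = (17/10)/4 = 0.4250 s
reaction-phase robot travel = 1.7000·0.2000 = 0.3400 m
braking distance = 1.7000²/(2·4.0000) = 0.3613 m
person approaches 1.4000·(0.2000+0.4250) = 0.8750 m
residual clearance needed = 0.0800+0.0600+0.0800 = 0.2200 m
sum ≈ 0.3400+0.3613+0.8750+0.2200 ≈ 1.7962 m = S ✓

v_R_max = 17/10 m/s = 1.7000 m/s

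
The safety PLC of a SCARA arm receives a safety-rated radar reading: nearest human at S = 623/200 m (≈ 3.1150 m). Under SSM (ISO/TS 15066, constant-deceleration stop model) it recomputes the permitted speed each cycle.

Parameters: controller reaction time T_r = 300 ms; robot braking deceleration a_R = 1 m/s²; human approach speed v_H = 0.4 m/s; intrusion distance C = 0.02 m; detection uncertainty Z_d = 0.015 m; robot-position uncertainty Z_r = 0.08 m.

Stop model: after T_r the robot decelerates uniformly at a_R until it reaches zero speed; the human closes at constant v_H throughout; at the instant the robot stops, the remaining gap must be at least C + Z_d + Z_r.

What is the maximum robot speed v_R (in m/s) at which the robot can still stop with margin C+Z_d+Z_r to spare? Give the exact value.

at the boundary: (1/2)·v² + (7/10)·v + (-72/25) = 0
  disc = (7/10)² − 4·(1/2)·(-72/25) = 25/4 ; √disc = 5/2
  v_R = (−(7/10) + 5/2) / (2·(1/2)) = 9/5 m/s
check:
stop time T_s = (9/5)/1 = 1.8000 s
robot in T_r: 1.8000·0.3000 = 0.5400 m
robot under decel: 1.8000²/(2·1.0000) = 1.6200 m
human closes 0.4000·2.1000 = 0.8400 m
C+Z_d+Z_r = 0.0200+0.0150+0.0800 = 0.1150 m
sum ≈ 0.5400+1.6200+0.8400+0.1150 ≈ 3.1150 m = S ✓

v_R_max = 9/5 m/s = 1.8000 m/s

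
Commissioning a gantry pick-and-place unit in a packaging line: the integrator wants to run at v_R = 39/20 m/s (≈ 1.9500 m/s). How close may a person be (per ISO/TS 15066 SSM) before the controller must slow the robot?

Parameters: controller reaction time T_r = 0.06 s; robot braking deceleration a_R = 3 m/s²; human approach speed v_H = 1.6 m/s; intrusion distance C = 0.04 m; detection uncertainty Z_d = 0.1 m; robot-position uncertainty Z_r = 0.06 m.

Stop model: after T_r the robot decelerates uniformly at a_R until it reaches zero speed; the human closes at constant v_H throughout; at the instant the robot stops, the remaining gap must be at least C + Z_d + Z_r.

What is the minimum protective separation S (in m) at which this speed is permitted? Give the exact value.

stop time T_s = (39/20)/3 = 0.6500 s
robot covers v_R·T_r = 1.9500·0.0600 = 0.1170 m before braking
robot covers 1.9500·0.6500 − ½·3.0000·0.6500² = 0.6338 m while stopping
human over T_r+T_s: 1.6000·(0.0600+0.6500) = 1.1360 m
residual clearance needed = 0.0400+0.1000+0.0600 = 0.2000 m
S_min ≈ 0.1170+0.6338+1.1360+0.2000  ⇒  S_min = 8347/4000 m

S_min = 8347/4000 m = 2.0867 m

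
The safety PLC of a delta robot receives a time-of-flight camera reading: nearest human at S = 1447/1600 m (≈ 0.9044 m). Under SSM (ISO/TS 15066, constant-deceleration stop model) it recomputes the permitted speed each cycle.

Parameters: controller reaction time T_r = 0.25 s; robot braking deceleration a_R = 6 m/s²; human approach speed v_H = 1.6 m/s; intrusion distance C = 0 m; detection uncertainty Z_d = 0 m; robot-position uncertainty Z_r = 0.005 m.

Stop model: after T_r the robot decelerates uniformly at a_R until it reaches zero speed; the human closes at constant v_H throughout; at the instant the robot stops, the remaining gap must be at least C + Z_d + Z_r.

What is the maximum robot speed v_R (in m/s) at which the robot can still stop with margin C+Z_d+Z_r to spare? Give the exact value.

v_R_max = 17/20 m/s = 0.8500 m/s

collect terms ⇒ (1/12)·v_R² + (31/60)·v_R + (-799/1600) = 0
  disc = (31/60)² − 4·(1/12)·(-799/1600) = 6241/14400 ; √disc = 79/120
  v_R = (−(31/60) + 79/120) / (2·(1/12)) = 17/20 m/s
check:
stop time T_s = (17/20)/6 = 0.1417 s
reaction-phase robot travel = 0.8500·0.2500 = 0.2125 m
braking distance = 0.8500²/(2·6.0000) = 0.0602 m
person approaches 1.6000·(0.2500+0.1417) = 0.6267 m
margins: 0.0000+0.0000+0.0050 = 0.0050 m
sum ≈ 0.2125+0.0602+0.6267+0.0050 ≈ 0.9044 m = S ✓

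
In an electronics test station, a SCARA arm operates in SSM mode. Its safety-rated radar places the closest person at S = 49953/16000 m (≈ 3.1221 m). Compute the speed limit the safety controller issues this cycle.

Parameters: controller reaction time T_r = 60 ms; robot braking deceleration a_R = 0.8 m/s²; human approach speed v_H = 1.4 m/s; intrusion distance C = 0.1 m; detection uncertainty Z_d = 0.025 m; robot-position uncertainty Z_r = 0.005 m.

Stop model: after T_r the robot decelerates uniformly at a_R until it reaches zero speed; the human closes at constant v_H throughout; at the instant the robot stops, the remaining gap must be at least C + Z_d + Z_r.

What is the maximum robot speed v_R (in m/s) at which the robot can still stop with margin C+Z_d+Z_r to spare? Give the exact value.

v_R_max = 23/20 m/s = 1.1500 m/s

collect terms ⇒ (5/8)·v_R² + (181/100)·v_R + (-46529/16000) = 0
  disc = (181/100)² − 4·(5/8)·(-46529/16000) = 1687401/160000 ; √disc = 1299/400
  v_R = (−(181/100) + 1299/400) / (2·(5/8)) = 23/20 m/s
check:
stop time T_s = (23/20)/(4/5) = 1.4375 s
robot in T_r: 1.1500·0.0600 = 0.0690 m
robot covers 1.1500·1.4375 − ½·0.8000·1.4375² = 0.8266 m while stopping
human closes 1.4000·1.4975 = 2.0965 m
margins: 0.1000+0.0250+0.0050 = 0.1300 m
sum ≈ 0.0690+0.8266+2.0965+0.1300 ≈ 3.1221 m = S ✓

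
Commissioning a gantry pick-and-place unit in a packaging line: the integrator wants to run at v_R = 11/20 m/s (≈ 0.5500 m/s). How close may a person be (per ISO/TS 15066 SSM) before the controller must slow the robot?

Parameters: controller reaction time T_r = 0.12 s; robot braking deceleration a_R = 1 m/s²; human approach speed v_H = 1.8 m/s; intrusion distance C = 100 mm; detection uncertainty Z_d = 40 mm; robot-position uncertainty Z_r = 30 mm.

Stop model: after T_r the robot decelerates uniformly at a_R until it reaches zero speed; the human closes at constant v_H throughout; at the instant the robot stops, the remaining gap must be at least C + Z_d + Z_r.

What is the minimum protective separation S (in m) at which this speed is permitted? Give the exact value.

stop time T_s = (11/20)/1 = 0.5500 s
reaction-phase robot travel = 0.5500·0.1200 = 0.0660 m
robot under decel: 0.5500²/(2·1.0000) = 0.1512 m
person approaches 1.8000·(0.1200+0.5500) = 1.2060 m
residual clearance needed = 0.1000+0.0400+0.0300 = 0.1700 m
S_min ≈ 0.0660+0.1512+1.2060+0.1700  ⇒  S_min = 6373/4000 m

S_min = 6373/4000 m = 1.5933 m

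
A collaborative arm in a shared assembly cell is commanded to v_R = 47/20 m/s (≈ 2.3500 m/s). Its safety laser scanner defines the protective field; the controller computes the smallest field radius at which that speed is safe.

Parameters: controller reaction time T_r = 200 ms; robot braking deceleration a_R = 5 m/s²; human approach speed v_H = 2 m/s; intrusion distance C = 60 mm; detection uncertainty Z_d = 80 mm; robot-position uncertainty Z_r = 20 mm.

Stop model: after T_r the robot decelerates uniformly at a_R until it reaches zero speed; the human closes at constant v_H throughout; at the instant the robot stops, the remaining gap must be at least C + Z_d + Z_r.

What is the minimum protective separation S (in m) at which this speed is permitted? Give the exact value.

stop time T_s = (47/20)/5 = 0.4700 s
robot covers v_R·T_r = 2.3500·0.2000 = 0.4700 m before braking
robot covers 2.3500·0.4700 − ½·5.0000·0.4700² = 0.5523 m while stopping
person approaches 2.0000·(0.2000+0.4700) = 1.3400 m
C+Z_d+Z_r = 0.0600+0.0800+0.0200 = 0.1600 m
S_min ≈ 0.4700+0.5523+1.3400+0.1600  ⇒  S_min = 10089/4000 m

S_min = 10089/4000 m = 2.5223 m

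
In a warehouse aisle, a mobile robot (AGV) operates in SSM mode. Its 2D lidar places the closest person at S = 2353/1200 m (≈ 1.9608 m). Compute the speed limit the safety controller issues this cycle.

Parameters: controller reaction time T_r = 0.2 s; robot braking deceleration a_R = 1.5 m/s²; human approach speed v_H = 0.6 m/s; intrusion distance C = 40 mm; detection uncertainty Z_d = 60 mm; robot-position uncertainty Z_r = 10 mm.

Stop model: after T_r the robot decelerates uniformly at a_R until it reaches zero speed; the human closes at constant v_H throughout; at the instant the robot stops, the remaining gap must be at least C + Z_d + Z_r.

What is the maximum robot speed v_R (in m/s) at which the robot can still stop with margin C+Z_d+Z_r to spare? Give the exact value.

v_R_max = 31/20 m/s = 1.5500 m/s

at the boundary: (1/3)·v² + (3/5)·v + (-2077/1200) = 0
  disc = (3/5)² − 4·(1/3)·(-2077/1200) = 2401/900 ; √disc = 49/30
  v_R = (−(3/5) + 49/30) / (2·(1/3)) = 31/20 m/s
check:
T_s = v_R/a_R = (31/20)/(3/2) = 1.0333 s
reaction-phase robot travel = 1.5500·0.2000 = 0.3100 m
robot covers 1.5500·1.0333 − ½·1.5000·1.0333² = 0.8008 m while stopping
human over T_r+T_s: 0.6000·(0.2000+1.0333) = 0.7400 m
residual clearance needed = 0.0400+0.0600+0.0100 = 0.1100 m
sum ≈ 0.3100+0.8008+0.7400+0.1100 ≈ 1.9608 m = S ✓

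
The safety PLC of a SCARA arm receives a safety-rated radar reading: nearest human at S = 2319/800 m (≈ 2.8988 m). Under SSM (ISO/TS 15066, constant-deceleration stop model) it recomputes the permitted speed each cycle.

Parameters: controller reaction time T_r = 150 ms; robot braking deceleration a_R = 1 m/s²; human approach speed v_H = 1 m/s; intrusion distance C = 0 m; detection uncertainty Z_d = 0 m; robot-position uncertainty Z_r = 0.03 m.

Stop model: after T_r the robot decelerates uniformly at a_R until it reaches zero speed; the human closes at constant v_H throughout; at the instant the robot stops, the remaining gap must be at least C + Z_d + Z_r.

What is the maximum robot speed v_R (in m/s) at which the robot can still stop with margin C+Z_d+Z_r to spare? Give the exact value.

v_R_max = 29/20 m/s = 1.4500 m/s

at the boundary: (1/2)·v² + (23/20)·v + (-87/32) = 0
  disc = (23/20)² − 4·(1/2)·(-87/32) = 169/25 ; √disc = 13/5
  v_R = (−(23/20) + 13/5) / (2·(1/2)) = 29/20 m/s
check:
T_s = v_R/a_R = (29/20)/1 = 1.4500 s
reaction-phase robot travel = 1.4500·0.1500 = 0.2175 m
robot under decel: 1.4500²/(2·1.0000) = 1.0513 m
human over T_r+T_s: 1.0000·(0.1500+1.4500) = 1.6000 m
margins: 0.0000+0.0000+0.0300 = 0.0300 m
sum ≈ 0.2175+1.0513+1.6000+0.0300 ≈ 2.8988 m = S ✓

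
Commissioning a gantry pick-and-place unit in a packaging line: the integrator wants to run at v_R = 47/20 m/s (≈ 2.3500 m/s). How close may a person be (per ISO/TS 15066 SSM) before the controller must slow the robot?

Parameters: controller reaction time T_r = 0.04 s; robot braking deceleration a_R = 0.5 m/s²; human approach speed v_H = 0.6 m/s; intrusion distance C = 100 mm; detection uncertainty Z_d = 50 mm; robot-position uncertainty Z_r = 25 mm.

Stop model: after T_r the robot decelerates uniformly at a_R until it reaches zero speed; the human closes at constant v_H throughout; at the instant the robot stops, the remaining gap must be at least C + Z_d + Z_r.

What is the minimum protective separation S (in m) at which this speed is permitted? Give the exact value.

T_s = v_R/a_R = (47/20)/(1/2) = 4.7000 s
robot covers v_R·T_r = 2.3500·0.0400 = 0.0940 m before braking
robot covers 2.3500·4.7000 − ½·0.5000·4.7000² = 5.5225 m while stopping
person approaches 0.6000·(0.0400+4.7000) = 2.8440 m
C+Z_d+Z_r = 0.1000+0.0500+0.0250 = 0.1750 m
S_min ≈ 0.0940+5.5225+2.8440+0.1750  ⇒  S_min = 17271/2000 m

S_min = 17271/2000 m = 8.6355 m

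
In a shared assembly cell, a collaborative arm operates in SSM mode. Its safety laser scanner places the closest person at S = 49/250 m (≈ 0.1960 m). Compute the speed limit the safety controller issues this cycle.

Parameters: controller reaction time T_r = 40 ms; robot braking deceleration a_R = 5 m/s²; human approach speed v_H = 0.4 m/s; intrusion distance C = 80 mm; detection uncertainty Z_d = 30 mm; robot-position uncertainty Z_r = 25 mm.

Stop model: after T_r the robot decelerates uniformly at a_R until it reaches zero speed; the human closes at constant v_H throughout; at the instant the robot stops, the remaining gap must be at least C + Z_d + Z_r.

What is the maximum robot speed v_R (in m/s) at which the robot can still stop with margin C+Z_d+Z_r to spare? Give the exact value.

collect terms ⇒ (1/10)·v_R² + (3/25)·v_R + (-9/200) = 0
  disc = (3/25)² − 4·(1/10)·(-9/200) = 81/2500 ; √disc = 9/50
  v_R = (−(3/25) + 9/50) / (2·(1/10)) = 3/10 m/s
check:
T_s = v_R/a_R = (3/10)/5 = 0.0600 s
robot covers v_R·T_r = 0.3000·0.0400 = 0.0120 m before braking
braking distance = 0.3000²/(2·5.0000) = 0.0090 m
human closes 0.4000·0.1000 = 0.0400 m
C+Z_d+Z_r = 0.0800+0.0300+0.0250 = 0.1350 m
sum ≈ 0.0120+0.0090+0.0400+0.1350 ≈ 0.1960 m = S ✓

v_R_max = 3/10 m/s = 0.3000 m/s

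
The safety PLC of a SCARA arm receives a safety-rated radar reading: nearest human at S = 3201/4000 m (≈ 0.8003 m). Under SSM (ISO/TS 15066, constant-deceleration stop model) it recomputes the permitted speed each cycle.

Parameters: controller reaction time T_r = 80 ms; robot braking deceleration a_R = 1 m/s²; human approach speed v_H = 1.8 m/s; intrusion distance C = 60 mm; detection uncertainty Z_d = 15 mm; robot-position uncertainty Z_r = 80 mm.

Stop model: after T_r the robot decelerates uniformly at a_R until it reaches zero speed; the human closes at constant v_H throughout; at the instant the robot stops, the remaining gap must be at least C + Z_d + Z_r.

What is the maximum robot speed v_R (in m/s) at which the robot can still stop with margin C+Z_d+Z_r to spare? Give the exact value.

v_R_max = 1/4 m/s = 0.2500 m/s

quadratic (1/2)·v² + (47/25)·v + (-401/800) = 0
  disc = (47/25)² − 4·(1/2)·(-401/800) = 45369/10000 ; √disc = 213/100
  v_R = (−(47/25) + 213/100) / (2·(1/2)) = 1/4 m/s
check:
stop time T_s = (1/4)/1 = 0.2500 s
reaction-phase robot travel = 0.2500·0.0800 = 0.0200 m
robot covers 0.2500·0.2500 − ½·1.0000·0.2500² = 0.0312 m while stopping
person approaches 1.8000·(0.0800+0.2500) = 0.5940 m
margins: 0.0600+0.0150+0.0800 = 0.1550 m
sum ≈ 0.0200+0.0312+0.5940+0.1550 ≈ 0.8003 m = S ✓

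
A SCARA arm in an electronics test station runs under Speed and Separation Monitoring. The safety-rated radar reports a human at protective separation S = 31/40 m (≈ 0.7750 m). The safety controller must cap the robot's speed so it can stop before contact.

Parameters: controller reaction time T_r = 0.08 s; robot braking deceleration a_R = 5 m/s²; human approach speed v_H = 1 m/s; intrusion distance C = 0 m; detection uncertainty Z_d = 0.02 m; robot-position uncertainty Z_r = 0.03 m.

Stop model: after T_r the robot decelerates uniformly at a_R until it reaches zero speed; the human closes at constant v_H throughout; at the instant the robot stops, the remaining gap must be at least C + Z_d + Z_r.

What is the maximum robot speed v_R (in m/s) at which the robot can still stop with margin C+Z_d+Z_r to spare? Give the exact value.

collect terms ⇒ (1/10)·v_R² + (7/25)·v_R + (-129/200) = 0
  disc = (7/25)² − 4·(1/10)·(-129/200) = 841/2500 ; √disc = 29/50
  v_R = (−(7/25) + 29/50) / (2·(1/10)) = 3/2 m/s
check:
T_s = v_R/a_R = (3/2)/5 = 0.3000 s
robot covers v_R·T_r = 1.5000·0.0800 = 0.1200 m before braking
robot covers 1.5000·0.3000 − ½·5.0000·0.3000² = 0.2250 m while stopping
person approaches 1.0000·(0.0800+0.3000) = 0.3800 m
C+Z_d+Z_r = 0.0000+0.0200+0.0300 = 0.0500 m
sum ≈ 0.1200+0.2250+0.3800+0.0500 ≈ 0.7750 m = S ✓

v_R_max = 3/2 m/s = 1.5000 m/s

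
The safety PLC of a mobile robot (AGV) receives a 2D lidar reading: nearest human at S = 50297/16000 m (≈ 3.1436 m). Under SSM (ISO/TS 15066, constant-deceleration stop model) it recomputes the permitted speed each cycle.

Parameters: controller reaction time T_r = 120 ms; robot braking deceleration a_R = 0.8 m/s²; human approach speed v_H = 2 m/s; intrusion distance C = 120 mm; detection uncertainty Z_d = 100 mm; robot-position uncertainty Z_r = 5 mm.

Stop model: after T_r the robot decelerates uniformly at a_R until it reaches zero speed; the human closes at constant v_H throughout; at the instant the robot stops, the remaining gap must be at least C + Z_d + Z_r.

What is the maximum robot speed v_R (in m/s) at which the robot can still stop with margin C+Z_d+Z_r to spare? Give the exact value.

collect terms ⇒ (5/8)·v_R² + (131/50)·v_R + (-42857/16000) = 0
  disc = (131/50)² − 4·(5/8)·(-42857/16000) = 2169729/160000 ; √disc = 1473/400
  v_R = (−(131/50) + 1473/400) / (2·(5/8)) = 17/20 m/s
check:
braking lasts T_s = (17/20)/(4/5) = 1.0625 s
reaction-phase robot travel = 0.8500·0.1200 = 0.1020 m
robot under decel: 0.8500²/(2·0.8000) = 0.4516 m
person approaches 2.0000·(0.1200+1.0625) = 2.3650 m
margins: 0.1200+0.1000+0.0050 = 0.2250 m
sum ≈ 0.1020+0.4516+2.3650+0.2250 ≈ 3.1436 m = S ✓

v_R_max = 17/20 m/s = 0.8500 m/s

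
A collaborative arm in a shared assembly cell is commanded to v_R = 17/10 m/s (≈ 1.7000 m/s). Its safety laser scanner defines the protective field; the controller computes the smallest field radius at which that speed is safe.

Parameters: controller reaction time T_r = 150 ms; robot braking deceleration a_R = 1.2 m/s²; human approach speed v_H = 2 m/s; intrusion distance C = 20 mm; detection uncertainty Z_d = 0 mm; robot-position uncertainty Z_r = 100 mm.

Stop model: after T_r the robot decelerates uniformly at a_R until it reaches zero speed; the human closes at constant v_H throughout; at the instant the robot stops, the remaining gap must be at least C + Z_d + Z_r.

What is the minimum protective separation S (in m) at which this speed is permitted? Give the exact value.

S_min = 377/80 m = 4.7125 m

T_s = v_R/a_R = (17/10)/(6/5) = 1.4167 s
robot in T_r: 1.7000·0.1500 = 0.2550 m
braking distance = 1.7000²/(2·1.2000) = 1.2042 m
human closes 2.0000·1.5667 = 3.1333 m
residual clearance needed = 0.0200+0.0000+0.1000 = 0.1200 m
S_min ≈ 0.2550+1.2042+3.1333+0.1200  ⇒  S_min = 377/80 m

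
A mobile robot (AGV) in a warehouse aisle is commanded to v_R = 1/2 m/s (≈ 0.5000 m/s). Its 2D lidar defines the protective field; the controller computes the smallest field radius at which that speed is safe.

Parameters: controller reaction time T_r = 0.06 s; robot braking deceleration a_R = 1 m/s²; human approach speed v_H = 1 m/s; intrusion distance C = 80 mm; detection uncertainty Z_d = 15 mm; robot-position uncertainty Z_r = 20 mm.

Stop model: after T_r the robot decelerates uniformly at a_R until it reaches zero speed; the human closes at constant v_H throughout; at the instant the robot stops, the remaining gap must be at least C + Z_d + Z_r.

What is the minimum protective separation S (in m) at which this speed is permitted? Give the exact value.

S_min = 83/100 m = 0.8300 m

T_s = v_R/a_R = (1/2)/1 = 0.5000 s
robot in T_r: 0.5000·0.0600 = 0.0300 m
braking distance = 0.5000²/(2·1.0000) = 0.1250 m
person approaches 1.0000·(0.0600+0.5000) = 0.5600 m
residual clearance needed = 0.0800+0.0150+0.0200 = 0.1150 m
S_min ≈ 0.0300+0.1250+0.5600+0.1150  ⇒  S_min = 83/100 m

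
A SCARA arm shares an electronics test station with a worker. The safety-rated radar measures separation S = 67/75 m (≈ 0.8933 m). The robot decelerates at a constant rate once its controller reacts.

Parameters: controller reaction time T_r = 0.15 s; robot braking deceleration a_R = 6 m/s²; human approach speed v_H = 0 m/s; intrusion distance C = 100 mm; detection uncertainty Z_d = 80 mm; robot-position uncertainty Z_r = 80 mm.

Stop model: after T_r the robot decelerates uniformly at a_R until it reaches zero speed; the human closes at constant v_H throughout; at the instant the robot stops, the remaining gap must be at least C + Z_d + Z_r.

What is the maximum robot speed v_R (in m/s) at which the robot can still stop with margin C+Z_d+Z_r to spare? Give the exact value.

v_R_max = 2 m/s = 2.0000 m/s

collect terms ⇒ (1/12)·v_R² + (3/20)·v_R + (-19/30) = 0
  disc = (3/20)² − 4·(1/12)·(-19/30) = 841/3600 ; √disc = 29/60
  v_R = (−(3/20) + 29/60) / (2·(1/12)) = 2 m/s
check:
T_s = v_R/a_R = 2/6 = 0.3333 s
robot in T_r: 2.0000·0.1500 = 0.3000 m
robot covers 2.0000·0.3333 − ½·6.0000·0.3333² = 0.3333 m while stopping
person approaches 0.0000·(0.1500+0.3333) = 0.0000 m
margins: 0.1000+0.0800+0.0800 = 0.2600 m
sum ≈ 0.3000+0.3333+0.0000+0.2600 ≈ 0.8933 m = S ✓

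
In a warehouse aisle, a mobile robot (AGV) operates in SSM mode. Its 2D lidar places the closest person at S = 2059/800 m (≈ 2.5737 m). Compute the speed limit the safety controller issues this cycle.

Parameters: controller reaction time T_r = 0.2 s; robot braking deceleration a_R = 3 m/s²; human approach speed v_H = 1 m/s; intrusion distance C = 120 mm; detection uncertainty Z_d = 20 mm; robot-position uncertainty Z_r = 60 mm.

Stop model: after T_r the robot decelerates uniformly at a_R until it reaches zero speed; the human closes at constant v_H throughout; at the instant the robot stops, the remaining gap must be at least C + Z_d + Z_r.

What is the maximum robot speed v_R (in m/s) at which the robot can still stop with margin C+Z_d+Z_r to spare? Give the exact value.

v_R_max = 47/20 m/s = 2.3500 m/s

at the boundary: (1/6)·v² + (8/15)·v + (-1739/800) = 0
  disc = (8/15)² − 4·(1/6)·(-1739/800) = 6241/3600 ; √disc = 79/60
  v_R = (−(8/15) + 79/60) / (2·(1/6)) = 47/20 m/s
check:
T_s = v_R/a_R = (47/20)/3 = 0.7833 s
robot covers v_R·T_r = 2.3500·0.2000 = 0.4700 m before braking
braking distance = 2.3500²/(2·3.0000) = 0.9204 m
human over T_r+T_s: 1.0000·(0.2000+0.7833) = 0.9833 m
C+Z_d+Z_r = 0.1200+0.0200+0.0600 = 0.2000 m
sum ≈ 0.4700+0.9204+0.9833+0.2000 ≈ 2.5737 m = S ✓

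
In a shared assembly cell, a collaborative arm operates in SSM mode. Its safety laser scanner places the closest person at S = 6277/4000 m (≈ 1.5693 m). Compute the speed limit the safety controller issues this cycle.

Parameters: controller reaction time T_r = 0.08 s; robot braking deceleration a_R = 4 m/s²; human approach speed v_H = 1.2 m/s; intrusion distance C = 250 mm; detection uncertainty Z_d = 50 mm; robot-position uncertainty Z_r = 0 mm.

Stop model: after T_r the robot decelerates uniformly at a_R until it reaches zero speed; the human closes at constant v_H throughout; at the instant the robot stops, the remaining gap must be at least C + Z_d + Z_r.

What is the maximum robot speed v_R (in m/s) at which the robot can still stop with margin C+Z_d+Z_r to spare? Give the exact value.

collect terms ⇒ (1/8)·v_R² + (19/50)·v_R + (-4693/4000) = 0
  disc = (19/50)² − 4·(1/8)·(-4693/4000) = 29241/40000 ; √disc = 171/200
  v_R = (−(19/50) + 171/200) / (2·(1/8)) = 19/10 m/s
check:
stop time T_s = (19/10)/4 = 0.4750 s
robot covers v_R·T_r = 1.9000·0.0800 = 0.1520 m before braking
robot covers 1.9000·0.4750 − ½·4.0000·0.4750² = 0.4512 m while stopping
human closes 1.2000·0.5550 = 0.6660 m
margins: 0.2500+0.0500+0.0000 = 0.3000 m
sum ≈ 0.1520+0.4512+0.6660+0.3000 ≈ 1.5693 m = S ✓

v_R_max = 19/10 m/s = 1.9000 m/s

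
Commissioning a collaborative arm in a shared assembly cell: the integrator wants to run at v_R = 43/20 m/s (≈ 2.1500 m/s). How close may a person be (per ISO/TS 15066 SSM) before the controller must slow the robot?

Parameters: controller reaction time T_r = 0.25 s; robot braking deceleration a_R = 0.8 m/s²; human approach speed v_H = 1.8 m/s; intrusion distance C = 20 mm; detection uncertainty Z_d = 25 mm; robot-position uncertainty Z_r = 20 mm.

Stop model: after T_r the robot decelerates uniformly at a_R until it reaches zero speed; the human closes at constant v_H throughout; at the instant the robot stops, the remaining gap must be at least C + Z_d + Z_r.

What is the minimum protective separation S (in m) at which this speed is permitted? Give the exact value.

stop time T_s = (43/20)/(4/5) = 2.6875 s
reaction-phase robot travel = 2.1500·0.2500 = 0.5375 m
robot under decel: 2.1500²/(2·0.8000) = 2.8891 m
person approaches 1.8000·(0.2500+2.6875) = 5.2875 m
margins: 0.0200+0.0250+0.0200 = 0.0650 m
S_min ≈ 0.5375+2.8891+5.2875+0.0650  ⇒  S_min = 28093/3200 m

S_min = 28093/3200 m = 8.7791 m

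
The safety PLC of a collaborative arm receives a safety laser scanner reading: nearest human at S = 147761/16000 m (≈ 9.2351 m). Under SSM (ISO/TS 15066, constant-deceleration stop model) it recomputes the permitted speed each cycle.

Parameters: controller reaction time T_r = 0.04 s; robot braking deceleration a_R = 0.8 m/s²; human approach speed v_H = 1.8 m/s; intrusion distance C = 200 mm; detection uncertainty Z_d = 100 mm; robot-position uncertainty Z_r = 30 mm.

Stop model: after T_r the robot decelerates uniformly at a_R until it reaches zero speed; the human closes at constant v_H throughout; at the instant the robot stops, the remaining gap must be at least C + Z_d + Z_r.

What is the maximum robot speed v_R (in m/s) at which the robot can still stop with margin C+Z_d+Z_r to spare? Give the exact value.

v_R_max = 47/20 m/s = 2.3500 m/s

quadratic (5/8)·v² + (229/100)·v + (-141329/16000) = 0
  disc = (229/100)² − 4·(5/8)·(-141329/16000) = 4372281/160000 ; √disc = 2091/400
  v_R = (−(229/100) + 2091/400) / (2·(5/8)) = 47/20 m/s
check:
stop time T_s = (47/20)/(4/5) = 2.9375 s
robot covers v_R·T_r = 2.3500·0.0400 = 0.0940 m before braking
braking distance = 2.3500²/(2·0.8000) = 3.4516 m
person approaches 1.8000·(0.0400+2.9375) = 5.3595 m
C+Z_d+Z_r = 0.2000+0.1000+0.0300 = 0.3300 m
sum ≈ 0.0940+3.4516+5.3595+0.3300 ≈ 9.2351 m = S ✓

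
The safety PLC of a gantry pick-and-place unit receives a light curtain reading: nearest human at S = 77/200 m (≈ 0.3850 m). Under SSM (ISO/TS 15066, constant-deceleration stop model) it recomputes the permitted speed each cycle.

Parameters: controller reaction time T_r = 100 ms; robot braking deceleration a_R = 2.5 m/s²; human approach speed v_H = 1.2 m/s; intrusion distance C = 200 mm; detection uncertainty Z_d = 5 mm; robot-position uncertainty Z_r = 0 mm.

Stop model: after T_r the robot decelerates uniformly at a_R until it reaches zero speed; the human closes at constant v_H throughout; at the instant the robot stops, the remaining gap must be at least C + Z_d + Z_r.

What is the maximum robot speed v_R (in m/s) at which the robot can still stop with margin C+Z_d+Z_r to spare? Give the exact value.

at the boundary: (1/5)·v² + (29/50)·v + (-3/50) = 0
  disc = (29/50)² − 4·(1/5)·(-3/50) = 961/2500 ; √disc = 31/50
  v_R = (−(29/50) + 31/50) / (2·(1/5)) = 1/10 m/s
check:
stop time T_s = (1/10)/(5/2) = 0.0400 s
robot in T_r: 0.1000·0.1000 = 0.0100 m
robot under decel: 0.1000²/(2·2.5000) = 0.0020 m
human closes 1.2000·0.1400 = 0.1680 m
margins: 0.2000+0.0050+0.0000 = 0.2050 m
sum ≈ 0.0100+0.0020+0.1680+0.2050 ≈ 0.3850 m = S ✓

v_R_max = 1/10 m/s = 0.1000 m/s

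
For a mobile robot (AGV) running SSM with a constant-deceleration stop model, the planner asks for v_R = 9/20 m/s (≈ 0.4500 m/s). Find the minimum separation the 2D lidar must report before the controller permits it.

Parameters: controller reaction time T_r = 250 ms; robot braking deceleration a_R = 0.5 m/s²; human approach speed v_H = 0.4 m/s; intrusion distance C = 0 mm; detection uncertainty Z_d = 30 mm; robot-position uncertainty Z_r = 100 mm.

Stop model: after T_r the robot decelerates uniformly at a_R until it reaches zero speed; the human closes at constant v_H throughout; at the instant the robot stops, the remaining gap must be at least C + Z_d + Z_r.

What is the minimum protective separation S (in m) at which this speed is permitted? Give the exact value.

braking lasts T_s = (9/20)/(1/2) = 0.9000 s
robot in T_r: 0.4500·0.2500 = 0.1125 m
braking distance = 0.4500²/(2·0.5000) = 0.2025 m
human over T_r+T_s: 0.4000·(0.2500+0.9000) = 0.4600 m
margins: 0.0000+0.0300+0.1000 = 0.1300 m
S_min ≈ 0.1125+0.2025+0.4600+0.1300  ⇒  S_min = 181/200 m

S_min = 181/200 m = 0.9050 m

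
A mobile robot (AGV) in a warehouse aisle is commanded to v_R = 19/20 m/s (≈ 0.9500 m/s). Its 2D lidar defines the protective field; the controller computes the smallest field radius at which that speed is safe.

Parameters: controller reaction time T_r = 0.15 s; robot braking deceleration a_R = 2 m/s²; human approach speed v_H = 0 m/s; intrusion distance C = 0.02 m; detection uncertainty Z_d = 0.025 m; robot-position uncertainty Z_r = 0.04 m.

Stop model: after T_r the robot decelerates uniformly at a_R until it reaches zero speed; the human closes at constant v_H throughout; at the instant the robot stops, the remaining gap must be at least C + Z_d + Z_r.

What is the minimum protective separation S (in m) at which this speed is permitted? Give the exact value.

braking lasts T_s = (19/20)/2 = 0.4750 s
reaction-phase robot travel = 0.9500·0.1500 = 0.1425 m
braking distance = 0.9500²/(2·2.0000) = 0.2256 m
person approaches 0.0000·(0.1500+0.4750) = 0.0000 m
C+Z_d+Z_r = 0.0200+0.0250+0.0400 = 0.0850 m
S_min ≈ 0.1425+0.2256+0.0000+0.0850  ⇒  S_min = 29/64 m

S_min = 29/64 m = 0.4531 m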